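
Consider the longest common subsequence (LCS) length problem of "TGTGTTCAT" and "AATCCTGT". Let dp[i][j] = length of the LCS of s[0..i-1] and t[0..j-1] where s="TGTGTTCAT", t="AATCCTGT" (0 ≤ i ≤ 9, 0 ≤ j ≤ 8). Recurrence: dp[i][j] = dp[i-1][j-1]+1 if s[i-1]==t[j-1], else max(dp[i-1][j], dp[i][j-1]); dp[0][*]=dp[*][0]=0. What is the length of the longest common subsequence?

   ''  A  A  T  C  C  T  G  T
''  0  0  0  0  0  0  0  0  0
 T  0  0  0  1  1  1  1  1  1
 G  0  0  0  1  1  1  1  2  2
 T  0  0  0  1  1  1  2  2  3
 G  0  0  0  1  1  1  2  3  3
 T  0  0  0  1  1  1  2  3  4
 T  0  0  0  1  1  1  2  3  4
 C  0  0  0  1  2  2  2  3  4
 A  0  1  1  1  2  2  2  3  4
 T  0  1  1  2  2  2  3  3  4

4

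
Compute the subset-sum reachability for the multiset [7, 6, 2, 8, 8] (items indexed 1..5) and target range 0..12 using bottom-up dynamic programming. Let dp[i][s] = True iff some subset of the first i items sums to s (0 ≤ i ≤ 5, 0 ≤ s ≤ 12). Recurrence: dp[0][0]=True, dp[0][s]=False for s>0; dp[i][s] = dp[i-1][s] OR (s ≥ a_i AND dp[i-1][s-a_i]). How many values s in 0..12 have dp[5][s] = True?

7

i\s   0   1   2   3   4   5   6   7   8   9  10  11  12
  0   T   F   F   F   F   F   F   F   F   F   F   F   F
  1   T   F   F   F   F   F   F   T   F   F   F   F   F
  2   T   F   F   F   F   F   T   T   F   F   F   F   F
  3   T   F   T   F   F   F   T   T   T   T   F   F   F
  4   T   F   T   F   F   F   T   T   T   T   T   F   F
  5   T   F   T   F   F   F   T   T   T   T   T   F   F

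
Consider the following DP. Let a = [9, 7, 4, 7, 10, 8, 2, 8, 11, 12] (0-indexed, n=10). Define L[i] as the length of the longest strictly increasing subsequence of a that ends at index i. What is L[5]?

3

   i    0    1    2    3    4    5    6    7    8    9
a[i]    9    7    4    7   10    8    2    8   11   12
L[i]    1    1    1    2    3    3    1    3    4    5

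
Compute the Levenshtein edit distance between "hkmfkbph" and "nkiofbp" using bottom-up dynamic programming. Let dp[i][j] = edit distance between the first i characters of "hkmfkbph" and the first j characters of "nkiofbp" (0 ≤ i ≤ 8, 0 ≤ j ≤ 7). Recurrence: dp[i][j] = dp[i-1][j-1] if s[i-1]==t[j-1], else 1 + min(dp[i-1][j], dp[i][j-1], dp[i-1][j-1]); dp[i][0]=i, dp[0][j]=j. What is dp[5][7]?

5

   ''  n  k  i  o  f  b  p
''  0  1  2  3  4  5  6  7
 h  1  1  2  3  4  5  6  7
 k  2  2  1  2  3  4  5  6
 m  3  3  2  2  3  4  5  6
 f  4  4  3  3  3  3  4  5
 k  5  5  4  4  4  4  4  5
 b  6  6  5  5  5  5  4  5
 p  7  7  6  6  6  6  5  4
 h  8  8  7  7  7  7  6  5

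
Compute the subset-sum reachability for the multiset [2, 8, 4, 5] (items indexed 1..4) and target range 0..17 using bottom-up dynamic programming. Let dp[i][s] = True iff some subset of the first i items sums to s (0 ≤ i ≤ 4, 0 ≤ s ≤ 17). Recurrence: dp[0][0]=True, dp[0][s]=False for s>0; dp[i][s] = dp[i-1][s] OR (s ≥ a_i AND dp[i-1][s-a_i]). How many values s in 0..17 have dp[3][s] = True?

i\s   0   1   2   3   4   5   6   7   8   9  10  11  12  13  14  15  16  17
  0   T   F   F   F   F   F   F   F   F   F   F   F   F   F   F   F   F   F
  1   T   F   T   F   F   F   F   F   F   F   F   F   F   F   F   F   F   F
  2   T   F   T   F   F   F   F   F   T   F   T   F   F   F   F   F   F   F
  3   T   F   T   F   T   F   T   F   T   F   T   F   T   F   T   F   F   F
  4   T   F   T   F   T   T   T   T   T   T   T   T   T   T   T   T   F   T

8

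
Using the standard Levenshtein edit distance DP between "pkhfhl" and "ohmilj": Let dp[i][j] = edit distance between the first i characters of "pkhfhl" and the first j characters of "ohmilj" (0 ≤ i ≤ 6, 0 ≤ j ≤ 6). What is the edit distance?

   ''  o  h  m  i  l  j
''  0  1  2  3  4  5  6
 p  1  1  2  3  4  5  6
 k  2  2  2  3  4  5  6
 h  3  3  2  3  4  5  6
 f  4  4  3  3  4  5  6
 h  5  5  4  4  4  5  6
 l  6  6  5  5  5  4  5

5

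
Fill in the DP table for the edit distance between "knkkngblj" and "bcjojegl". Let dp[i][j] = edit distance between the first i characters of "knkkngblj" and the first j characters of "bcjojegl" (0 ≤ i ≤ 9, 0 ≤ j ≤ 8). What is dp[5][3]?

5

   ''  b  c  j  o  j  e  g  l
''  0  1  2  3  4  5  6  7  8
 k  1  1  2  3  4  5  6  7  8
 n  2  2  2  3  4  5  6  7  8
 k  3  3  3  3  4  5  6  7  8
 k  4  4  4  4  4  5  6  7  8
 n  5  5  5  5  5  5  6  7  8
 g  6  6  6  6  6  6  6  6  7
 b  7  6  7  7  7  7  7  7  7
 l  8  7  7  8  8  8  8  8  7
 j  9  8  8  7  8  8  9  9  8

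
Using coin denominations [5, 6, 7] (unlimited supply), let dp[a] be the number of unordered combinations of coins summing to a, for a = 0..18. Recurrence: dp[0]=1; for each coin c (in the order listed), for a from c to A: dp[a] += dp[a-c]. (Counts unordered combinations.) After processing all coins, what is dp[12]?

after  coin     0     1     2     3     4     5     6     7     8     9    10    11    12    13    14    15    16    17    18
          5     1     0     0     0     0     1     0     0     0     0     1     0     0     0     0     1     0     0     0
          6     1     0     0     0     0     1     1     0     0     0     1     1     1     0     0     1     1     1     1
          7     1     0     0     0     0     1     1     1     0     0     1     1     2     1     1     1     1     2     2

2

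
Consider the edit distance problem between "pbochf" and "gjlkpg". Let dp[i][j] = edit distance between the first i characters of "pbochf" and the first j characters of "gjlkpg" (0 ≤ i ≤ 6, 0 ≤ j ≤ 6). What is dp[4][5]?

   ''  g  j  l  k  p  g
''  0  1  2  3  4  5  6
 p  1  1  2  3  4  4  5
 b  2  2  2  3  4  5  5
 o  3  3  3  3  4  5  6
 c  4  4  4  4  4  5  6
 h  5  5  5  5  5  5  6
 f  6  6  6  6  6  6  6

5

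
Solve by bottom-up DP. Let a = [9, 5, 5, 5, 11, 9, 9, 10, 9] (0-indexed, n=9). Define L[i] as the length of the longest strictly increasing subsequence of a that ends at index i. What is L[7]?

   i    0    1    2    3    4    5    6    7    8
a[i]    9    5    5    5   11    9    9   10    9
L[i]    1    1    1    1    2    2    2    3    2

3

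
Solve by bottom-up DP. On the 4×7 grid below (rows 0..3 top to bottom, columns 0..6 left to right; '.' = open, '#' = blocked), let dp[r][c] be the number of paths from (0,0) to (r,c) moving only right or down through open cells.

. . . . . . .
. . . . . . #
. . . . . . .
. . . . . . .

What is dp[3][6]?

77

r\c   0   1   2   3   4   5   6
  0   1   1   1   1   1   1   1
  1   1   2   3   4   5   6   0
  2   1   3   6  10  15  21  21
  3   1   4  10  20  35  56  77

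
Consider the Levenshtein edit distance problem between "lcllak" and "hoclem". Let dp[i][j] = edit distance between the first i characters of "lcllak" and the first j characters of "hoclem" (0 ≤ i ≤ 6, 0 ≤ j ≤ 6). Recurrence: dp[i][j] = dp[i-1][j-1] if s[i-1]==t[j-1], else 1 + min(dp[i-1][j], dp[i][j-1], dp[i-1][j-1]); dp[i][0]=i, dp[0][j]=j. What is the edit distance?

5

   ''  h  o  c  l  e  m
''  0  1  2  3  4  5  6
 l  1  1  2  3  3  4  5
 c  2  2  2  2  3  4  5
 l  3  3  3  3  2  3  4
 l  4  4  4  4  3  3  4
 a  5  5  5  5  4  4  4
 k  6  6  6  6  5  5  5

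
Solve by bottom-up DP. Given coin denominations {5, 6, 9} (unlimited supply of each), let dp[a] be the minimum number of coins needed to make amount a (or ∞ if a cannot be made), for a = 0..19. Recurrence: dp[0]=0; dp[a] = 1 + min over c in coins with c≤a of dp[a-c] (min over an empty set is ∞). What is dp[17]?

3

 a  0  1  2  3  4  5  6  7  8  9 10 11 12 13 14 15 16 17 18 19
dp  0  -  -  -  -  1  1  -  -  1  2  2  2  -  2  2  3  3  2  3
(- denotes ∞ / unreachable)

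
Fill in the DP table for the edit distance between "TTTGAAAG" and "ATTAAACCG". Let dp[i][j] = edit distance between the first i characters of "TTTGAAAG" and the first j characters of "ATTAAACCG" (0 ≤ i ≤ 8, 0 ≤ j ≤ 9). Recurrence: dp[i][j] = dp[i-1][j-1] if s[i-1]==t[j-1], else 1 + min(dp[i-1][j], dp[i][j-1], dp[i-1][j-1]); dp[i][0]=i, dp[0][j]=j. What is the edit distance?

4

   ''  A  T  T  A  A  A  C  C  G
''  0  1  2  3  4  5  6  7  8  9
 T  1  1  1  2  3  4  5  6  7  8
 T  2  2  1  1  2  3  4  5  6  7
 T  3  3  2  1  2  3  4  5  6  7
 G  4  4  3  2  2  3  4  5  6  6
 A  5  4  4  3  2  2  3  4  5  6
 A  6  5  5  4  3  2  2  3  4  5
 A  7  6  6  5  4  3  2  3  4  5
 G  8  7  7  6  5  4  3  3  4  4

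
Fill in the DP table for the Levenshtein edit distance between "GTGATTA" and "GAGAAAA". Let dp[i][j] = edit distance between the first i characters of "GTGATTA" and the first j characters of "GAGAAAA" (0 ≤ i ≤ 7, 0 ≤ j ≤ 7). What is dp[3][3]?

   ''  G  A  G  A  A  A  A
''  0  1  2  3  4  5  6  7
 G  1  0  1  2  3  4  5  6
 T  2  1  1  2  3  4  5  6
 G  3  2  2  1  2  3  4  5
 A  4  3  2  2  1  2  3  4
 T  5  4  3  3  2  2  3  4
 T  6  5  4  4  3  3  3  4
 A  7  6  5  5  4  3  3  3

1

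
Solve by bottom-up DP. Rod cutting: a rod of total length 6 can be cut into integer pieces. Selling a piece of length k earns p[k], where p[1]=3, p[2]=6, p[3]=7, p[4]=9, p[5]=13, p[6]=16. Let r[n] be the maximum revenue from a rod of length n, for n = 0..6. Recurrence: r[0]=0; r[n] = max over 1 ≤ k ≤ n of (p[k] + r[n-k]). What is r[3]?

9

   n    0    1    2    3    4    5    6
r[n]    0    3    6    9   12   15   18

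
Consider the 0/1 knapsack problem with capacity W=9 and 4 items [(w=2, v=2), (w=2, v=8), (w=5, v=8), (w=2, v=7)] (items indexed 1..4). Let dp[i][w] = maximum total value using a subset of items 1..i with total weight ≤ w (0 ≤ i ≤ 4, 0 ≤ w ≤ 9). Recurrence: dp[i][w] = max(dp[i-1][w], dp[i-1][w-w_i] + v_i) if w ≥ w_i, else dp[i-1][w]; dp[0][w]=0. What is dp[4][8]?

17

i\w   0   1   2   3   4   5   6   7   8   9
  0   0   0   0   0   0   0   0   0   0   0
  1   0   0   2   2   2   2   2   2   2   2
  2   0   0   8   8  10  10  10  10  10  10
  3   0   0   8   8  10  10  10  16  16  18
  4   0   0   8   8  15  15  17  17  17  23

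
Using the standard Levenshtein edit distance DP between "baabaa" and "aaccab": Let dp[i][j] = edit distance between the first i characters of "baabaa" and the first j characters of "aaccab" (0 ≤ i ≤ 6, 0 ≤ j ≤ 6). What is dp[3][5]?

3

   ''  a  a  c  c  a  b
''  0  1  2  3  4  5  6
 b  1  1  2  3  4  5  5
 a  2  1  1  2  3  4  5
 a  3  2  1  2  3  3  4
 b  4  3  2  2  3  4  3
 a  5  4  3  3  3  3  4
 a  6  5  4  4  4  3  4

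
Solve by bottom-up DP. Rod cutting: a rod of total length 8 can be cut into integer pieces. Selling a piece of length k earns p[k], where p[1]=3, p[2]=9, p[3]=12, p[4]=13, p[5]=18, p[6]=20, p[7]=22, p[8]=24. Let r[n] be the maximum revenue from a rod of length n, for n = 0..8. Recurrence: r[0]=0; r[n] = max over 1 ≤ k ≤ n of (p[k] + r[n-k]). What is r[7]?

30

   n    0    1    2    3    4    5    6    7    8
r[n]    0    3    9   12   18   21   27   30   36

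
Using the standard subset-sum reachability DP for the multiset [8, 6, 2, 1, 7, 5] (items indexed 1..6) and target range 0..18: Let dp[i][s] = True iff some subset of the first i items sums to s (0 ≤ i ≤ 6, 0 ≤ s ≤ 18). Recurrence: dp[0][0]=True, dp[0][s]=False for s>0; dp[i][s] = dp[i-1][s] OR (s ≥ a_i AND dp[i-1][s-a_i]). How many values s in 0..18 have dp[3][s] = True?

i\s   0   1   2   3   4   5   6   7   8   9  10  11  12  13  14  15  16  17  18
  0   T   F   F   F   F   F   F   F   F   F   F   F   F   F   F   F   F   F   F
  1   T   F   F   F   F   F   F   F   T   F   F   F   F   F   F   F   F   F   F
  2   T   F   F   F   F   F   T   F   T   F   F   F   F   F   T   F   F   F   F
  3   T   F   T   F   F   F   T   F   T   F   T   F   F   F   T   F   T   F   F
  4   T   T   T   T   F   F   T   T   T   T   T   T   F   F   T   T   T   T   F
  5   T   T   T   T   F   F   T   T   T   T   T   T   F   T   T   T   T   T   T
  6   T   T   T   T   F   T   T   T   T   T   T   T   T   T   T   T   T   T   T

7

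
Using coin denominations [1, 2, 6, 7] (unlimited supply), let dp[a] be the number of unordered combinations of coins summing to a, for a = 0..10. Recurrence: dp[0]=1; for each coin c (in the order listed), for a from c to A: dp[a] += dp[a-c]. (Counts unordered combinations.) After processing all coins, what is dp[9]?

9

after  coin     0     1     2     3     4     5     6     7     8     9    10
          1     1     1     1     1     1     1     1     1     1     1     1
          2     1     1     2     2     3     3     4     4     5     5     6
          6     1     1     2     2     3     3     5     5     7     7     9
          7     1     1     2     2     3     3     5     6     8     9    11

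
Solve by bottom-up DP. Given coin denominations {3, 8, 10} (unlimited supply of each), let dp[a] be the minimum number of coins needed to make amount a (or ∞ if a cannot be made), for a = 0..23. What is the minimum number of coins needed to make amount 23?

 a  0  1  2  3  4  5  6  7  8  9 10 11 12 13 14 15 16 17 18 19 20 21 22 23
dp  0  -  -  1  -  -  2  -  1  3  1  2  4  2  3  5  2  4  2  3  2  3  4  3
(- denotes ∞ / unreachable)

3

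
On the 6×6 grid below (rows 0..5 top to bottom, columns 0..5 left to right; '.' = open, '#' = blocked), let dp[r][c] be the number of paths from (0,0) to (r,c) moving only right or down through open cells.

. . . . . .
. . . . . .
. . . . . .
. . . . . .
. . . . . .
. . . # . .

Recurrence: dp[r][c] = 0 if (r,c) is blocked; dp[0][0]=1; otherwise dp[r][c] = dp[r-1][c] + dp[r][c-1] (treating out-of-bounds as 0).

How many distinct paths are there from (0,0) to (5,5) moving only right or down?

196

r\c   0   1   2   3   4   5
  0   1   1   1   1   1   1
  1   1   2   3   4   5   6
  2   1   3   6  10  15  21
  3   1   4  10  20  35  56
  4   1   5  15  35  70 126
  5   1   6  21   0  70 196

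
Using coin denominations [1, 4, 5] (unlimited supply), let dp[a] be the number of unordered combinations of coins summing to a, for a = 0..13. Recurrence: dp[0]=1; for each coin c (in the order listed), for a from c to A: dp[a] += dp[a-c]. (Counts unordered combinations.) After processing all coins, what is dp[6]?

after  coin     0     1     2     3     4     5     6     7     8     9    10    11    12    13
          1     1     1     1     1     1     1     1     1     1     1     1     1     1     1
          4     1     1     1     1     2     2     2     2     3     3     3     3     4     4
          5     1     1     1     1     2     3     3     3     4     5     6     6     7     8

3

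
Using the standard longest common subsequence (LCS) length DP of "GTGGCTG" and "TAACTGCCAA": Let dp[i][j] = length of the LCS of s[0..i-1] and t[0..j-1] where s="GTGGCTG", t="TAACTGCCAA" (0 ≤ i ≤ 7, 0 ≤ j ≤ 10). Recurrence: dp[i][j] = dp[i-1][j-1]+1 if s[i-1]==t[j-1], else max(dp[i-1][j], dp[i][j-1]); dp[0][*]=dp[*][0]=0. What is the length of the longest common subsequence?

4

   ''  T  A  A  C  T  G  C  C  A  A
''  0  0  0  0  0  0  0  0  0  0  0
 G  0  0  0  0  0  0  1  1  1  1  1
 T  0  1  1  1  1  1  1  1  1  1  1
 G  0  1  1  1  1  1  2  2  2  2  2
 G  0  1  1  1  1  1  2  2  2  2  2
 C  0  1  1  1  2  2  2  3  3  3  3
 T  0  1  1  1  2  3  3  3  3  3  3
 G  0  1  1  1  2  3  4  4  4  4  4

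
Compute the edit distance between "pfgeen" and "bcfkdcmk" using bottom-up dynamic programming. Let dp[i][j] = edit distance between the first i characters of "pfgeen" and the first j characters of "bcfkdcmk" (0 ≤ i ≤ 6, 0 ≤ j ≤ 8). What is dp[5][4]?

5

   ''  b  c  f  k  d  c  m  k
''  0  1  2  3  4  5  6  7  8
 p  1  1  2  3  4  5  6  7  8
 f  2  2  2  2  3  4  5  6  7
 g  3  3  3  3  3  4  5  6  7
 e  4  4  4  4  4  4  5  6  7
 e  5  5  5  5  5  5  5  6  7
 n  6  6  6  6  6  6  6  6  7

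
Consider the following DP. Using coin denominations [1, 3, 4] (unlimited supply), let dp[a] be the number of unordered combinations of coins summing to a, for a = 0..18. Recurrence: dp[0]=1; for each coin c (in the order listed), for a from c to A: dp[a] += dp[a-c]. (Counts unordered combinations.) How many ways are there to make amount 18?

after  coin     0     1     2     3     4     5     6     7     8     9    10    11    12    13    14    15    16    17    18
          1     1     1     1     1     1     1     1     1     1     1     1     1     1     1     1     1     1     1     1
          3     1     1     1     2     2     2     3     3     3     4     4     4     5     5     5     6     6     6     7
          4     1     1     1     2     3     3     4     5     6     7     8     9    11    12    13    15    17    18    20

20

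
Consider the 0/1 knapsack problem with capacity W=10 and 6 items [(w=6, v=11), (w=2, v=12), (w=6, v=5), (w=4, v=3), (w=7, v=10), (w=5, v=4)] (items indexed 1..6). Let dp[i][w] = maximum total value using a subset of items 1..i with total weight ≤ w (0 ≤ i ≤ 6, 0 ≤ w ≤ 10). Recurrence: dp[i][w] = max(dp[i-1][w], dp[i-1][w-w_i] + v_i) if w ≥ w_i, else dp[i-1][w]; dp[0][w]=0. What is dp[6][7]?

16

i\w   0   1   2   3   4   5   6   7   8   9  10
  0   0   0   0   0   0   0   0   0   0   0   0
  1   0   0   0   0   0   0  11  11  11  11  11
  2   0   0  12  12  12  12  12  12  23  23  23
  3   0   0  12  12  12  12  12  12  23  23  23
  4   0   0  12  12  12  12  15  15  23  23  23
  5   0   0  12  12  12  12  15  15  23  23  23
  6   0   0  12  12  12  12  15  16  23  23  23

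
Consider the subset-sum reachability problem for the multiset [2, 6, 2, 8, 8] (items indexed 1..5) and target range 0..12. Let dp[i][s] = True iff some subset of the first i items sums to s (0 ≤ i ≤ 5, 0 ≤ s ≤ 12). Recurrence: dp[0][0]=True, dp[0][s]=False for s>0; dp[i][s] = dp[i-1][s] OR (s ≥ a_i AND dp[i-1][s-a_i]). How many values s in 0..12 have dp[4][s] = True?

7

i\s   0   1   2   3   4   5   6   7   8   9  10  11  12
  0   T   F   F   F   F   F   F   F   F   F   F   F   F
  1   T   F   T   F   F   F   F   F   F   F   F   F   F
  2   T   F   T   F   F   F   T   F   T   F   F   F   F
  3   T   F   T   F   T   F   T   F   T   F   T   F   F
  4   T   F   T   F   T   F   T   F   T   F   T   F   T
  5   T   F   T   F   T   F   T   F   T   F   T   F   T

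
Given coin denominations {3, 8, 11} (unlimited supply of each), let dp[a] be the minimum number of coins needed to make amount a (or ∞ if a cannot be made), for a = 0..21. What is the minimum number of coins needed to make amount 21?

7

 a  0  1  2  3  4  5  6  7  8  9 10 11 12 13 14 15 16 17 18 19 20 21
dp  0  -  -  1  -  -  2  -  1  3  -  1  4  -  2  5  2  3  6  2  4  7
(- denotes ∞ / unreachable)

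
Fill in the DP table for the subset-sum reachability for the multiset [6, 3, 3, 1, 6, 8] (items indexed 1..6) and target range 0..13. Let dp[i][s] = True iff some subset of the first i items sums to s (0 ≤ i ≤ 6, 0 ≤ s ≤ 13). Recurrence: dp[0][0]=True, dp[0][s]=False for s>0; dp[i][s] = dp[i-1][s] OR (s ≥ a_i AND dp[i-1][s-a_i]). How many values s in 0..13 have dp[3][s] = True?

i\s   0   1   2   3   4   5   6   7   8   9  10  11  12  13
  0   T   F   F   F   F   F   F   F   F   F   F   F   F   F
  1   T   F   F   F   F   F   T   F   F   F   F   F   F   F
  2   T   F   F   T   F   F   T   F   F   T   F   F   F   F
  3   T   F   F   T   F   F   T   F   F   T   F   F   T   F
  4   T   T   F   T   T   F   T   T   F   T   T   F   T   T
  5   T   T   F   T   T   F   T   T   F   T   T   F   T   T
  6   T   T   F   T   T   F   T   T   T   T   T   T   T   T

5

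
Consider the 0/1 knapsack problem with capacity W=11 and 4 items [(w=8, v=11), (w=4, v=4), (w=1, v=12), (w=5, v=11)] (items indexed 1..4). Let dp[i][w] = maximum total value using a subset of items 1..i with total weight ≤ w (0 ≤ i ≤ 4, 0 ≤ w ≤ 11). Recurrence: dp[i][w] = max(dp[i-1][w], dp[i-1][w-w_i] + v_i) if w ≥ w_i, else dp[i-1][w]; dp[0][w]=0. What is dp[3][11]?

i\w   0   1   2   3   4   5   6   7   8   9  10  11
  0   0   0   0   0   0   0   0   0   0   0   0   0
  1   0   0   0   0   0   0   0   0  11  11  11  11
  2   0   0   0   0   4   4   4   4  11  11  11  11
  3   0  12  12  12  12  16  16  16  16  23  23  23
  4   0  12  12  12  12  16  23  23  23  23  27  27

23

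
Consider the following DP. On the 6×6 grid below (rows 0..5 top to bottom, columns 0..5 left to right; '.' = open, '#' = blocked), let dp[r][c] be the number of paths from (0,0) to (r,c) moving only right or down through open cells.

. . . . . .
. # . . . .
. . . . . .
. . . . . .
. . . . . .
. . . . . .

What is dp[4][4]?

30

r\c   0   1   2   3   4   5
  0   1   1   1   1   1   1
  1   1   0   1   2   3   4
  2   1   1   2   4   7  11
  3   1   2   4   8  15  26
  4   1   3   7  15  30  56
  5   1   4  11  26  56 112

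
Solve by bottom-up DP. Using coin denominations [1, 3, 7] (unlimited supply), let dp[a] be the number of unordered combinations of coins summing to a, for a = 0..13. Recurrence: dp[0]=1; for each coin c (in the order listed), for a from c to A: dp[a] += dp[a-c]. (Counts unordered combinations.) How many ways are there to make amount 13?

after  coin     0     1     2     3     4     5     6     7     8     9    10    11    12    13
          1     1     1     1     1     1     1     1     1     1     1     1     1     1     1
          3     1     1     1     2     2     2     3     3     3     4     4     4     5     5
          7     1     1     1     2     2     2     3     4     4     5     6     6     7     8

8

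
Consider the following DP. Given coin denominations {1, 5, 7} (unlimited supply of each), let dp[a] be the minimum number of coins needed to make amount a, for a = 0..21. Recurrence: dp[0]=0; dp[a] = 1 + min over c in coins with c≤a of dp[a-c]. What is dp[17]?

 a  0  1  2  3  4  5  6  7  8  9 10 11 12 13 14 15 16 17 18 19 20 21
dp  0  1  2  3  4  1  2  1  2  3  2  3  2  3  2  3  4  3  4  3  4  3

3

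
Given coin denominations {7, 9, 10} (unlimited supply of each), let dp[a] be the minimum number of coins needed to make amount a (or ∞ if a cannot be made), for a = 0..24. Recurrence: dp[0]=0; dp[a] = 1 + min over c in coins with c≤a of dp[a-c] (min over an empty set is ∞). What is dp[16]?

 a  0  1  2  3  4  5  6  7  8  9 10 11 12 13 14 15 16 17 18 19 20 21 22 23 24
dp  0  -  -  -  -  -  -  1  -  1  1  -  -  -  2  -  2  2  2  2  2  3  -  3  3
(- denotes ∞ / unreachable)

2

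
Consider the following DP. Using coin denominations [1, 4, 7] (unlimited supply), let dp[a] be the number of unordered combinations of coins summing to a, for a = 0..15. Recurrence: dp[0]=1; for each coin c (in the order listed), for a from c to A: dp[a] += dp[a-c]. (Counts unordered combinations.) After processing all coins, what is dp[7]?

after  coin     0     1     2     3     4     5     6     7     8     9    10    11    12    13    14    15
          1     1     1     1     1     1     1     1     1     1     1     1     1     1     1     1     1
          4     1     1     1     1     2     2     2     2     3     3     3     3     4     4     4     4
          7     1     1     1     1     2     2     2     3     4     4     4     5     6     6     7     8

3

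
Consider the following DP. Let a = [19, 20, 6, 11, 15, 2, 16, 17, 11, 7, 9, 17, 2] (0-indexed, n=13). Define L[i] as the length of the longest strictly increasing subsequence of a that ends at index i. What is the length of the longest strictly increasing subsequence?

   i    0    1    2    3    4    5    6    7    8    9   10   11   12
a[i]   19   20    6   11   15    2   16   17   11    7    9   17    2
L[i]    1    2    1    2    3    1    4    5    2    2    3    5    1

5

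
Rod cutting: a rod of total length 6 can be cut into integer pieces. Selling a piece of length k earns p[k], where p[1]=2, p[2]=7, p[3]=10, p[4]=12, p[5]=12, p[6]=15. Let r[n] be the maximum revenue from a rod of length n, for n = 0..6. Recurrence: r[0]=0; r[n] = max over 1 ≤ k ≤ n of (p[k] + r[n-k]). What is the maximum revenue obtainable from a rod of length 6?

   n    0    1    2    3    4    5    6
r[n]    0    2    7   10   14   17   21

21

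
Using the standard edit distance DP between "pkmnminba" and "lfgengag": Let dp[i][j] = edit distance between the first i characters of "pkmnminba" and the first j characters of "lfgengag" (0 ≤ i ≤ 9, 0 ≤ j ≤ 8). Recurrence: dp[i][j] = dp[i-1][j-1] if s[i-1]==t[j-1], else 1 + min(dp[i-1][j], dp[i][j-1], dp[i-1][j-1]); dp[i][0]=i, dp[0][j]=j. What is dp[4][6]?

   ''  l  f  g  e  n  g  a  g
''  0  1  2  3  4  5  6  7  8
 p  1  1  2  3  4  5  6  7  8
 k  2  2  2  3  4  5  6  7  8
 m  3  3  3  3  4  5  6  7  8
 n  4  4  4  4  4  4  5  6  7
 m  5  5  5  5  5  5  5  6  7
 i  6  6  6  6  6  6  6  6  7
 n  7  7  7  7  7  6  7  7  7
 b  8  8  8  8  8  7  7  8  8
 a  9  9  9  9  9  8  8  7  8

5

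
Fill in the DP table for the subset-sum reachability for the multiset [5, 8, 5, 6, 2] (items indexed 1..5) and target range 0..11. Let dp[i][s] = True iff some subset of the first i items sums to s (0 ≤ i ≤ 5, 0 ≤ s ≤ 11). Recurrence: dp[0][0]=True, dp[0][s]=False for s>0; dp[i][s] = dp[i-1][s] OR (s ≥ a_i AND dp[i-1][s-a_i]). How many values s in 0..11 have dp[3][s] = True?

i\s   0   1   2   3   4   5   6   7   8   9  10  11
  0   T   F   F   F   F   F   F   F   F   F   F   F
  1   T   F   F   F   F   T   F   F   F   F   F   F
  2   T   F   F   F   F   T   F   F   T   F   F   F
  3   T   F   F   F   F   T   F   F   T   F   T   F
  4   T   F   F   F   F   T   T   F   T   F   T   T
  5   T   F   T   F   F   T   T   T   T   F   T   T

4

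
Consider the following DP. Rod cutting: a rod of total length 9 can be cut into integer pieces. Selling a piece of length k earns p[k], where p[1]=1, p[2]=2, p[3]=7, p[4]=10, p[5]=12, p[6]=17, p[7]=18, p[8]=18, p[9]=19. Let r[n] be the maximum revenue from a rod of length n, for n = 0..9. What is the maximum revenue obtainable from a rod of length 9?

   n    0    1    2    3    4    5    6    7    8    9
r[n]    0    1    2    7   10   12   17   18   20   24

24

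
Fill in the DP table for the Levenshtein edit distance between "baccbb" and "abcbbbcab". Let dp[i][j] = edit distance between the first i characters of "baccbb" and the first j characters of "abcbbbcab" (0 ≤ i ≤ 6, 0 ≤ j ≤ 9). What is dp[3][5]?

4

   ''  a  b  c  b  b  b  c  a  b
''  0  1  2  3  4  5  6  7  8  9
 b  1  1  1  2  3  4  5  6  7  8
 a  2  1  2  2  3  4  5  6  6  7
 c  3  2  2  2  3  4  5  5  6  7
 c  4  3  3  2  3  4  5  5  6  7
 b  5  4  3  3  2  3  4  5  6  6
 b  6  5  4  4  3  2  3  4  5  6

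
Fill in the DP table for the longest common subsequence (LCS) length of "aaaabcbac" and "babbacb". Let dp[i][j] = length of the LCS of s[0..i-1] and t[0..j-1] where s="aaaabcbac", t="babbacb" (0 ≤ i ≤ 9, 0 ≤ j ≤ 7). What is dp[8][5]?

4

   ''  b  a  b  b  a  c  b
''  0  0  0  0  0  0  0  0
 a  0  0  1  1  1  1  1  1
 a  0  0  1  1  1  2  2  2
 a  0  0  1  1  1  2  2  2
 a  0  0  1  1  1  2  2  2
 b  0  1  1  2  2  2  2  3
 c  0  1  1  2  2  2  3  3
 b  0  1  1  2  3  3  3  4
 a  0  1  2  2  3  4  4  4
 c  0  1  2  2  3  4  5  5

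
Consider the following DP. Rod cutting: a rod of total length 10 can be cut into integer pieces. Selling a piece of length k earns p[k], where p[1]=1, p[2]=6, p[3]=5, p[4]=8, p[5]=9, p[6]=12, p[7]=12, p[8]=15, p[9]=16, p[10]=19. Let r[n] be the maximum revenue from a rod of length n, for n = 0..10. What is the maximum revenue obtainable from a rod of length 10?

   n    0    1    2    3    4    5    6    7    8    9   10
r[n]    0    1    6    7   12   13   18   19   24   25   30

30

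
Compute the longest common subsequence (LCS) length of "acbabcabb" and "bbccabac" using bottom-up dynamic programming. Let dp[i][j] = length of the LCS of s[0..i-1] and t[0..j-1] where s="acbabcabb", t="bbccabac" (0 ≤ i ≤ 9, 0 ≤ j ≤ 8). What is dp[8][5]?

   ''  b  b  c  c  a  b  a  c
''  0  0  0  0  0  0  0  0  0
 a  0  0  0  0  0  1  1  1  1
 c  0  0  0  1  1  1  1  1  2
 b  0  1  1  1  1  1  2  2  2
 a  0  1  1  1  1  2  2  3  3
 b  0  1  2  2  2  2  3  3  3
 c  0  1  2  3  3  3  3  3  4
 a  0  1  2  3  3  4  4  4  4
 b  0  1  2  3  3  4  5  5  5
 b  0  1  2  3  3  4  5  5  5

4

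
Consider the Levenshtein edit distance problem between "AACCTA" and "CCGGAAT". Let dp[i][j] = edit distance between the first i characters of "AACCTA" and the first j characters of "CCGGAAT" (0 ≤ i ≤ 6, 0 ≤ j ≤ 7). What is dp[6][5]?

4

   ''  C  C  G  G  A  A  T
''  0  1  2  3  4  5  6  7
 A  1  1  2  3  4  4  5  6
 A  2  2  2  3  4  4  4  5
 C  3  2  2  3  4  5  5  5
 C  4  3  2  3  4  5  6  6
 T  5  4  3  3  4  5  6  6
 A  6  5  4  4  4  4  5  6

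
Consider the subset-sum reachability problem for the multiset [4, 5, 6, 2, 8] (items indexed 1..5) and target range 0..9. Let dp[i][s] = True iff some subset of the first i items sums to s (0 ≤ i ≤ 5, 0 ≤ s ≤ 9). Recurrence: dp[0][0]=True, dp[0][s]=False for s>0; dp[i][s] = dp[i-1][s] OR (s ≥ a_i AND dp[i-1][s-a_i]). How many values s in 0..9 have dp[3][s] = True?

i\s   0   1   2   3   4   5   6   7   8   9
  0   T   F   F   F   F   F   F   F   F   F
  1   T   F   F   F   T   F   F   F   F   F
  2   T   F   F   F   T   T   F   F   F   T
  3   T   F   F   F   T   T   T   F   F   T
  4   T   F   T   F   T   T   T   T   T   T
  5   T   F   T   F   T   T   T   T   T   T

5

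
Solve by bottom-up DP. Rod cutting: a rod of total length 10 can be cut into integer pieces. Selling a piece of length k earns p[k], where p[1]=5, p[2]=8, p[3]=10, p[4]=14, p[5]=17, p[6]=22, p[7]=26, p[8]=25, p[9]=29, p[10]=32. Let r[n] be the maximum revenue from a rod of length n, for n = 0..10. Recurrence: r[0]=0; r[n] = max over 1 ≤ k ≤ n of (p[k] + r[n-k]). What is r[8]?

   n    0    1    2    3    4    5    6    7    8    9   10
r[n]    0    5   10   15   20   25   30   35   40   45   50

40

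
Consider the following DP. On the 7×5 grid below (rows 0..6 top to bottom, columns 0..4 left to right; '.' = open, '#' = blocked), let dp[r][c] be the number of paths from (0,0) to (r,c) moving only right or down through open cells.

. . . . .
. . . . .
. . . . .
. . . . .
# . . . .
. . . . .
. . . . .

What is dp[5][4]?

121

r\c   0   1   2   3   4
  0   1   1   1   1   1
  1   1   2   3   4   5
  2   1   3   6  10  15
  3   1   4  10  20  35
  4   0   4  14  34  69
  5   0   4  18  52 121
  6   0   4  22  74 195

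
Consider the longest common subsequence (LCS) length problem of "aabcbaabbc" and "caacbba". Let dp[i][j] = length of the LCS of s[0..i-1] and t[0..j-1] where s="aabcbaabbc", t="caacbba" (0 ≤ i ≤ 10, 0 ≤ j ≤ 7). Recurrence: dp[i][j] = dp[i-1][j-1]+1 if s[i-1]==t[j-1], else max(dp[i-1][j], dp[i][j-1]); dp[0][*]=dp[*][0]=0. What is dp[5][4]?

   ''  c  a  a  c  b  b  a
''  0  0  0  0  0  0  0  0
 a  0  0  1  1  1  1  1  1
 a  0  0  1  2  2  2  2  2
 b  0  0  1  2  2  3  3  3
 c  0  1  1  2  3  3  3  3
 b  0  1  1  2  3  4  4  4
 a  0  1  2  2  3  4  4  5
 a  0  1  2  3  3  4  4  5
 b  0  1  2  3  3  4  5  5
 b  0  1  2  3  3  4  5  5
 c  0  1  2  3  4  4  5  5

3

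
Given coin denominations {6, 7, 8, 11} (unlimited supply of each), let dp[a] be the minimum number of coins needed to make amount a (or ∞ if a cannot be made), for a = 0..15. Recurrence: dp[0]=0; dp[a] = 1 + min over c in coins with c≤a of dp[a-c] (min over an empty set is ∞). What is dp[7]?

1

 a  0  1  2  3  4  5  6  7  8  9 10 11 12 13 14 15
dp  0  -  -  -  -  -  1  1  1  -  -  1  2  2  2  2
(- denotes ∞ / unreachable)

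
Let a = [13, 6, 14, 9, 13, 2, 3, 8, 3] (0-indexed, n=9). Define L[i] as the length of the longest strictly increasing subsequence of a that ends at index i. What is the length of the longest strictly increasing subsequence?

   i    0    1    2    3    4    5    6    7    8
a[i]   13    6   14    9   13    2    3    8    3
L[i]    1    1    2    2    3    1    2    3    2

3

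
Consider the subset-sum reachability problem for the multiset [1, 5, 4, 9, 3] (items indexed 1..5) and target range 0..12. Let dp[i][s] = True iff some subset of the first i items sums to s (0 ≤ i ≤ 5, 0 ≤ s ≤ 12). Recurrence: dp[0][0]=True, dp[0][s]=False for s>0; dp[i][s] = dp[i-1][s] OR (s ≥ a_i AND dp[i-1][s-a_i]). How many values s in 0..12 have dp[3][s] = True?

7

i\s   0   1   2   3   4   5   6   7   8   9  10  11  12
  0   T   F   F   F   F   F   F   F   F   F   F   F   F
  1   T   T   F   F   F   F   F   F   F   F   F   F   F
  2   T   T   F   F   F   T   T   F   F   F   F   F   F
  3   T   T   F   F   T   T   T   F   F   T   T   F   F
  4   T   T   F   F   T   T   T   F   F   T   T   F   F
  5   T   T   F   T   T   T   T   T   T   T   T   F   T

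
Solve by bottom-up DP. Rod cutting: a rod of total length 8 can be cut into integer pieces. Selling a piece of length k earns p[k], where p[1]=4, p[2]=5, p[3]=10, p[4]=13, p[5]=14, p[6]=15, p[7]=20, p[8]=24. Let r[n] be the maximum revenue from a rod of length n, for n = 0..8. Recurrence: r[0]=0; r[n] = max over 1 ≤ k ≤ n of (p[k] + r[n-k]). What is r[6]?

24

   n    0    1    2    3    4    5    6    7    8
r[n]    0    4    8   12   16   20   24   28   32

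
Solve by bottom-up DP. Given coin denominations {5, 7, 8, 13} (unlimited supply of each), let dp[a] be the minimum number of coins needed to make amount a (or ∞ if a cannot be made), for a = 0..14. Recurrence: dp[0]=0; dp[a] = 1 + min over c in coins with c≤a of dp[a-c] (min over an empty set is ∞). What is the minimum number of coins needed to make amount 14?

2

 a  0  1  2  3  4  5  6  7  8  9 10 11 12 13 14
dp  0  -  -  -  -  1  -  1  1  -  2  -  2  1  2
(- denotes ∞ / unreachable)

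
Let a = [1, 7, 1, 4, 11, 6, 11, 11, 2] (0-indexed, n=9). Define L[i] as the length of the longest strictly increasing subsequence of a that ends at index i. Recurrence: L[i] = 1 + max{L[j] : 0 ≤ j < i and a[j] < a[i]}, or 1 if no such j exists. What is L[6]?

4

   i    0    1    2    3    4    5    6    7    8
a[i]    1    7    1    4   11    6   11   11    2
L[i]    1    2    1    2    3    3    4    4    2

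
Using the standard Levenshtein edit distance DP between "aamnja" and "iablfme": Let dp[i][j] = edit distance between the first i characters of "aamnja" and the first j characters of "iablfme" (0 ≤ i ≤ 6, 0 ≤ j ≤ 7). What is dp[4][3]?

3

   ''  i  a  b  l  f  m  e
''  0  1  2  3  4  5  6  7
 a  1  1  1  2  3  4  5  6
 a  2  2  1  2  3  4  5  6
 m  3  3  2  2  3  4  4  5
 n  4  4  3  3  3  4  5  5
 j  5  5  4  4  4  4  5  6
 a  6  6  5  5  5  5  5  6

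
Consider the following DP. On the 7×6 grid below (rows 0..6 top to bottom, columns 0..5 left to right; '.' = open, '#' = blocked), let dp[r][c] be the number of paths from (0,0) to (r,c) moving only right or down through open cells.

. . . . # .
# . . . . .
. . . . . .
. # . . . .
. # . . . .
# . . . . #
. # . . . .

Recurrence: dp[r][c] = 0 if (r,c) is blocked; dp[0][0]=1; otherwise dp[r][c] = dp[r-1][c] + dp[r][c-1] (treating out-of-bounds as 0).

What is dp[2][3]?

r\c   0   1   2   3   4   5
  0   1   1   1   1   0   0
  1   0   1   2   3   3   3
  2   0   1   3   6   9  12
  3   0   0   3   9  18  30
  4   0   0   3  12  30  60
  5   0   0   3  15  45   0
  6   0   0   3  18  63  63

6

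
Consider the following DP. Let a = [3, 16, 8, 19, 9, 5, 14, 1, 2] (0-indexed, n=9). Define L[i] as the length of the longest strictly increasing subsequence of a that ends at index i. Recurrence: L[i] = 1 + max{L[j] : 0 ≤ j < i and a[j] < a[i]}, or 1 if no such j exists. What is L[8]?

   i    0    1    2    3    4    5    6    7    8
a[i]    3   16    8   19    9    5   14    1    2
L[i]    1    2    2    3    3    2    4    1    2

2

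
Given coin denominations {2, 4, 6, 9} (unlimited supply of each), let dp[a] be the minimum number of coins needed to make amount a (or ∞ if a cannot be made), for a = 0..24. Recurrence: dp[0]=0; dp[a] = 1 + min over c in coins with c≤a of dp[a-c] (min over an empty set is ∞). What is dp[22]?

3

 a  0  1  2  3  4  5  6  7  8  9 10 11 12 13 14 15 16 17 18 19 20 21 22 23 24
dp  0  -  1  -  1  -  1  -  2  1  2  2  2  2  3  2  3  3  2  3  3  3  3  4  3
(- denotes ∞ / unreachable)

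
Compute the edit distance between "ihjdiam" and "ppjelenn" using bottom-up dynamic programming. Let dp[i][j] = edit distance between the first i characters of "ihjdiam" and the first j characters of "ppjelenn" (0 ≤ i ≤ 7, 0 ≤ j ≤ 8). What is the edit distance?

   ''  p  p  j  e  l  e  n  n
''  0  1  2  3  4  5  6  7  8
 i  1  1  2  3  4  5  6  7  8
 h  2  2  2  3  4  5  6  7  8
 j  3  3  3  2  3  4  5  6  7
 d  4  4  4  3  3  4  5  6  7
 i  5  5  5  4  4  4  5  6  7
 a  6  6  6  5  5  5  5  6  7
 m  7  7  7  6  6  6  6  6  7

7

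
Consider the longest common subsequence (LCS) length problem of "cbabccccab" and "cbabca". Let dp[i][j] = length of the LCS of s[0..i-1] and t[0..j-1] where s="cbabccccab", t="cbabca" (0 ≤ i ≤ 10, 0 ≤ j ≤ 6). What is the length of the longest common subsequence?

   ''  c  b  a  b  c  a
''  0  0  0  0  0  0  0
 c  0  1  1  1  1  1  1
 b  0  1  2  2  2  2  2
 a  0  1  2  3  3  3  3
 b  0  1  2  3  4  4  4
 c  0  1  2  3  4  5  5
 c  0  1  2  3  4  5  5
 c  0  1  2  3  4  5  5
 c  0  1  2  3  4  5  5
 a  0  1  2  3  4  5  6
 b  0  1  2  3  4  5  6

6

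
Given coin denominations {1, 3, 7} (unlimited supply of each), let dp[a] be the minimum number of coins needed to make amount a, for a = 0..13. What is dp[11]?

3

 a  0  1  2  3  4  5  6  7  8  9 10 11 12 13
dp  0  1  2  1  2  3  2  1  2  3  2  3  4  3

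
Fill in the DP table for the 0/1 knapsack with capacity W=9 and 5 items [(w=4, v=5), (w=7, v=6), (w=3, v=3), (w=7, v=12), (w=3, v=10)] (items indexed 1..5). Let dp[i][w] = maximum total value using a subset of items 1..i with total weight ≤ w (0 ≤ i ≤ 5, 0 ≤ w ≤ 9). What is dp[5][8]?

i\w   0   1   2   3   4   5   6   7   8   9
  0   0   0   0   0   0   0   0   0   0   0
  1   0   0   0   0   5   5   5   5   5   5
  2   0   0   0   0   5   5   5   6   6   6
  3   0   0   0   3   5   5   5   8   8   8
  4   0   0   0   3   5   5   5  12  12  12
  5   0   0   0  10  10  10  13  15  15  15

15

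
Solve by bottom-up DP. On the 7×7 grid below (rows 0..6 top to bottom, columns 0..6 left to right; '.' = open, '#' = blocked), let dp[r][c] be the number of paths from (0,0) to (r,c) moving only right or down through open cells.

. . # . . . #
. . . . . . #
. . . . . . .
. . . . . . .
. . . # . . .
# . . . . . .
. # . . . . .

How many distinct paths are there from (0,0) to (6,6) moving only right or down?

400

r\c   0   1   2   3   4   5   6
  0   1   1   0   0   0   0   0
  1   1   2   2   2   2   2   0
  2   1   3   5   7   9  11  11
  3   1   4   9  16  25  36  47
  4   1   5  14   0  25  61 108
  5   0   5  19  19  44 105 213
  6   0   0  19  38  82 187 400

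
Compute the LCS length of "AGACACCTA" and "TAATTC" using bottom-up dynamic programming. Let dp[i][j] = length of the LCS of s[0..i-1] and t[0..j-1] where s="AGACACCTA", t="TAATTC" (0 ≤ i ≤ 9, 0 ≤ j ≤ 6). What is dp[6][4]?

2

   ''  T  A  A  T  T  C
''  0  0  0  0  0  0  0
 A  0  0  1  1  1  1  1
 G  0  0  1  1  1  1  1
 A  0  0  1  2  2  2  2
 C  0  0  1  2  2  2  3
 A  0  0  1  2  2  2  3
 C  0  0  1  2  2  2  3
 C  0  0  1  2  2  2  3
 T  0  1  1  2  3  3  3
 A  0  1  2  2  3  3  3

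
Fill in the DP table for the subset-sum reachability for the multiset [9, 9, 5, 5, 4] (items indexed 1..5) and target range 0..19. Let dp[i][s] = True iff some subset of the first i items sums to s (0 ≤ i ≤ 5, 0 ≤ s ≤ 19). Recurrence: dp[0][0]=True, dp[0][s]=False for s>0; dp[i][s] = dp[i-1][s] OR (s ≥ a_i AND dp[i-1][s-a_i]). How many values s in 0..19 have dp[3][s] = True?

5

i\s   0   1   2   3   4   5   6   7   8   9  10  11  12  13  14  15  16  17  18  19
  0   T   F   F   F   F   F   F   F   F   F   F   F   F   F   F   F   F   F   F   F
  1   T   F   F   F   F   F   F   F   F   T   F   F   F   F   F   F   F   F   F   F
  2   T   F   F   F   F   F   F   F   F   T   F   F   F   F   F   F   F   F   T   F
  3   T   F   F   F   F   T   F   F   F   T   F   F   F   F   T   F   F   F   T   F
  4   T   F   F   F   F   T   F   F   F   T   T   F   F   F   T   F   F   F   T   T
  5   T   F   F   F   T   T   F   F   F   T   T   F   F   T   T   F   F   F   T   T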